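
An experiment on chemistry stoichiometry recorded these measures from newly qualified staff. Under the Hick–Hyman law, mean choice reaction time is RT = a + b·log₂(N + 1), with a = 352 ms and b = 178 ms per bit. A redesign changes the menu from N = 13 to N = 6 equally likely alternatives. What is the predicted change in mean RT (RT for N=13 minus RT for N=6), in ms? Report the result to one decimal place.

178.0

RT(13) = 352 + 178·log₂(14) = 352 + 178·3.8074 = 1029.7172 ms.
RT(6) = 352 + 178·log₂(7) = 352 + 178·2.8074 = 851.7172 ms.
Difference = 1029.7172 − 851.7172 = 178.0000 ≈ 178.0 ms.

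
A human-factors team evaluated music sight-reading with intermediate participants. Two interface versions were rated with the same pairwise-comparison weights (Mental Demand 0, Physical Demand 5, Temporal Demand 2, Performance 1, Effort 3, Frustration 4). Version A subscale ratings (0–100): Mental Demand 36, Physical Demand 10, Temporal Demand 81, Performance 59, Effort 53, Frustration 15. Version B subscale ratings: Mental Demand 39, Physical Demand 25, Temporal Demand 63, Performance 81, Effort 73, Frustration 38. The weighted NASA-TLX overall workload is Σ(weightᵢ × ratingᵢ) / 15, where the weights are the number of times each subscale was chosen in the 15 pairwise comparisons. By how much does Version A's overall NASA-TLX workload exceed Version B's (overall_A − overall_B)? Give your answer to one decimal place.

-14.2

Version A weighted sum = 0·36 + 5·10 + 2·81 + 1·59 + 3·53 + 4·15 = 0 + 50 + 162 + 59 + 159 + 60 = 490; overall_A = 490/15 = 32.6667.
Version B weighted sum = 0·39 + 5·25 + 2·63 + 1·81 + 3·73 + 4·38 = 0 + 125 + 126 + 81 + 219 + 152 = 703; overall_B = 703/15 = 46.8667.
Difference = 32.6667 − 46.8667 = -14.2000 ≈ -14.2.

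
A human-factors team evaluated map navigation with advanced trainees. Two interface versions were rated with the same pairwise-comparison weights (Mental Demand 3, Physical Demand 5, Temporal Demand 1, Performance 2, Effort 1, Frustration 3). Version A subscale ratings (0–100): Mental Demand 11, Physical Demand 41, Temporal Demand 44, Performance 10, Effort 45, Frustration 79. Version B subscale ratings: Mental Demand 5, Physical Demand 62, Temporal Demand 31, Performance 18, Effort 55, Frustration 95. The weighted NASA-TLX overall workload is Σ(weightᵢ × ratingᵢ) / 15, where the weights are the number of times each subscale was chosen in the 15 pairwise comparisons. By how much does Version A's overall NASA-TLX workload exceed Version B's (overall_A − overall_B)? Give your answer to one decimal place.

Version A weighted sum = 3·11 + 5·41 + 1·44 + 2·10 + 1·45 + 3·79 = 33 + 205 + 44 + 20 + 45 + 237 = 584; overall_A = 584/15 = 38.9333.
Version B weighted sum = 3·5 + 5·62 + 1·31 + 2·18 + 1·55 + 3·95 = 15 + 310 + 31 + 36 + 55 + 285 = 732; overall_B = 732/15 = 48.8000.
Difference = 38.9333 − 48.8000 = -9.8667 ≈ -9.9.

-9.9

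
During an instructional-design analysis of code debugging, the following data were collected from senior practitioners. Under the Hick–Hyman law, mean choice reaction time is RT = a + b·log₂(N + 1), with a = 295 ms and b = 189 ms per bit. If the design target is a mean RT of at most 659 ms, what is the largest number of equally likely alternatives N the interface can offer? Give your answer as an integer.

Set 295 + 189·log₂(N + 1) ≤ 659.
log₂(N + 1) ≤ (659 − 295) / 189 = 1.9259.
N + 1 ≤ 2^1.9259 = 3.7997.
N ≤ 2.7997, so the largest integer N is 2.

2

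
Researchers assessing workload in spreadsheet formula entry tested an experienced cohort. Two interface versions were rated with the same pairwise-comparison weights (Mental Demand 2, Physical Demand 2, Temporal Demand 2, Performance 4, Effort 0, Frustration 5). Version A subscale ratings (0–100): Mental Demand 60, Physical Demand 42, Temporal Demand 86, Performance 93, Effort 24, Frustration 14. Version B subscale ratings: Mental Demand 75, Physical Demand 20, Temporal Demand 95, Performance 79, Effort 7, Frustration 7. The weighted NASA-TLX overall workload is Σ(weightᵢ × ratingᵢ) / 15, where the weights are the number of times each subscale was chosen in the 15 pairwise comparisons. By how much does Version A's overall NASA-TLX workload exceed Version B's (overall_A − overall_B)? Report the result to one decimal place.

Version A weighted sum = 2·60 + 2·42 + 2·86 + 4·93 + 0·24 + 5·14 = 120 + 84 + 172 + 372 + 0 + 70 = 818; overall_A = 818/15 = 54.5333.
Version B weighted sum = 2·75 + 2·20 + 2·95 + 4·79 + 0·7 + 5·7 = 150 + 40 + 190 + 316 + 0 + 35 = 731; overall_B = 731/15 = 48.7333.
Difference = 54.5333 − 48.7333 = 5.8000 ≈ 5.8.

5.8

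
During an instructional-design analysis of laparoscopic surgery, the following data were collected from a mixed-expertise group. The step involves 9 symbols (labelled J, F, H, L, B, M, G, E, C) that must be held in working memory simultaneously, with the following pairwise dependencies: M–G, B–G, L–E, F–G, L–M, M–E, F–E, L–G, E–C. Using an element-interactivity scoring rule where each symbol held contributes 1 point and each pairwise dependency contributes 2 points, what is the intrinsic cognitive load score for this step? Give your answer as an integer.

27

Count of symbols held simultaneously: 9.
Count of pairwise dependencies listed: 9.
Element contribution: 9 × 1 = 9.
Interaction contribution: 9 × 2 = 18.
Intrinsic load = 9 + 18 = 27.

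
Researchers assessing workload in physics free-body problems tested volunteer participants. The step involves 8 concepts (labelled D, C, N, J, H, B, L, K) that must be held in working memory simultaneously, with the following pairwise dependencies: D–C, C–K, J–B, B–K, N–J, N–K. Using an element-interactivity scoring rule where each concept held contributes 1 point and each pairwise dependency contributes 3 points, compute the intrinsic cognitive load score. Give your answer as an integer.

Count of concepts held simultaneously: 8.
Count of pairwise dependencies listed: 6.
Element contribution: 8 × 1 = 8.
Interaction contribution: 6 × 3 = 18.
Intrinsic load = 8 + 18 = 26.

26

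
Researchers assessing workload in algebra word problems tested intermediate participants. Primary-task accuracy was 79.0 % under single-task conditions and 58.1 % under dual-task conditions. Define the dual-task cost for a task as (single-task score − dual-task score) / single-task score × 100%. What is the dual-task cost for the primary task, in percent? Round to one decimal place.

Cost = (79.0 − 58.1) / 79.0 × 100%
     = 20.9000 / 79.0 × 100% = 26.4557%.
≈ 26.5%.

26.5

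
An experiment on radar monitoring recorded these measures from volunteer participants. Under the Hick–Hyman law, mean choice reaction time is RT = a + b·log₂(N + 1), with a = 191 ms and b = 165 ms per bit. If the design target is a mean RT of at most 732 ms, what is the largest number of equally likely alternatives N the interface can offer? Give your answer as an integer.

8

Set 191 + 165·log₂(N + 1) ≤ 732.
log₂(N + 1) ≤ (732 − 191) / 165 = 3.2788.
N + 1 ≤ 2^3.2788 = 9.7055.
N ≤ 8.7055, so the largest integer N is 8.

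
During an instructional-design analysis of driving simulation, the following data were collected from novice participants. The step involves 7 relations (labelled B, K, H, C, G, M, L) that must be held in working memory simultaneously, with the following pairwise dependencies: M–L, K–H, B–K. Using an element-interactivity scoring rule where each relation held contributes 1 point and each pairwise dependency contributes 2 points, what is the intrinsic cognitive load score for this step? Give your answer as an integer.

Count of relations held simultaneously: 7.
Count of pairwise dependencies listed: 3.
Element contribution: 7 × 1 = 7.
Interaction contribution: 3 × 2 = 6.
Intrinsic load = 7 + 6 = 13.

13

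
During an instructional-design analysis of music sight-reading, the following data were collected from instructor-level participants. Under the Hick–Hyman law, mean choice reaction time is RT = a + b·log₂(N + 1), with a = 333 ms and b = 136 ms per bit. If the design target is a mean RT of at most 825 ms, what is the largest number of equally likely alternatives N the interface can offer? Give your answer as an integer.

11

Set 333 + 136·log₂(N + 1) ≤ 825.
log₂(N + 1) ≤ (825 − 333) / 136 = 3.6176.
N + 1 ≤ 2^3.6176 = 12.2746.
N ≤ 11.2746, so the largest integer N is 11.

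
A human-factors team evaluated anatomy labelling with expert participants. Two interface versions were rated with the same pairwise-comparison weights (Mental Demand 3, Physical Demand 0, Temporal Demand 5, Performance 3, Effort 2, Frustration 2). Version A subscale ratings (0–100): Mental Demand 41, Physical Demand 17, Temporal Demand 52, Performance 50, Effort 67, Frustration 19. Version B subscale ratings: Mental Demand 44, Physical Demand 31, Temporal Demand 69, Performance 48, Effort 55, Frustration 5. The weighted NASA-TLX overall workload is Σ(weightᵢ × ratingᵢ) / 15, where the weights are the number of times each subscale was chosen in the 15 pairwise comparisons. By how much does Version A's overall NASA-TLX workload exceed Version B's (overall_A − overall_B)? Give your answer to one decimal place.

Version A weighted sum = 3·41 + 0·17 + 5·52 + 3·50 + 2·67 + 2·19 = 123 + 0 + 260 + 150 + 134 + 38 = 705; overall_A = 705/15 = 47.0000.
Version B weighted sum = 3·44 + 0·31 + 5·69 + 3·48 + 2·55 + 2·5 = 132 + 0 + 345 + 144 + 110 + 10 = 741; overall_B = 741/15 = 49.4000.
Difference = 47.0000 − 49.4000 = -2.4000 ≈ -2.4.

-2.4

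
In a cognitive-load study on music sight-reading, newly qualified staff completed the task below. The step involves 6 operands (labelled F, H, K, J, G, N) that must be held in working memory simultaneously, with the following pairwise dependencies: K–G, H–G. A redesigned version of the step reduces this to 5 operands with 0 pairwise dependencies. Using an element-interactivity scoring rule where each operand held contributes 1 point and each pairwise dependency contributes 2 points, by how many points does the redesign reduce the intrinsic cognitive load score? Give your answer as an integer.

5

Original: 6 × 1 + 2 × 2 = 6 + 4 = 10.
Redesigned: 5 × 1 + 0 × 2 = 5 + 0 = 5.
Reduction = 10 − 5 = 5.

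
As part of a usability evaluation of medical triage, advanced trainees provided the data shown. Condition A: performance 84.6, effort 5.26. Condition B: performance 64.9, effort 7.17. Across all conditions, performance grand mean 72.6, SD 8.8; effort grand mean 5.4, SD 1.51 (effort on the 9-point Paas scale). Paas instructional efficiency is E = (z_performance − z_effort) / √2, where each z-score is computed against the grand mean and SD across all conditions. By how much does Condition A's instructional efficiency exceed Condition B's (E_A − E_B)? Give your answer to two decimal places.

Condition A: z_P = (84.6 − 72.6)/8.8 = 1.3636; z_E = (5.26 − 5.4)/1.51 = -0.0927; E_A = (1.3636 − (-0.0927))/√2 = 1.0298.
Condition B: z_P = (64.9 − 72.6)/8.8 = -0.8750; z_E = (7.17 − 5.4)/1.51 = 1.1722; E_B = (-0.8750 − 1.1722)/√2 = -1.4476.
E_A − E_B = 1.0298 − (-1.4476) = 2.4774 ≈ 2.48.

2.48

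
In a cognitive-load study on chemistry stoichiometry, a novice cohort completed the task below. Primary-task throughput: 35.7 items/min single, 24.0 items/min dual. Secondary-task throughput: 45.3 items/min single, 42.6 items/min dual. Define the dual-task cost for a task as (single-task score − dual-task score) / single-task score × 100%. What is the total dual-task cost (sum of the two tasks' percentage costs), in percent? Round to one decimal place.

Primary cost = (35.7 − 24.0) / 35.7 × 100% = 32.7731%.
Secondary cost = (45.3 − 42.6) / 45.3 × 100% = 5.9603%.
Total = 32.7731% + 5.9603% = 38.7334% ≈ 38.7%.

38.7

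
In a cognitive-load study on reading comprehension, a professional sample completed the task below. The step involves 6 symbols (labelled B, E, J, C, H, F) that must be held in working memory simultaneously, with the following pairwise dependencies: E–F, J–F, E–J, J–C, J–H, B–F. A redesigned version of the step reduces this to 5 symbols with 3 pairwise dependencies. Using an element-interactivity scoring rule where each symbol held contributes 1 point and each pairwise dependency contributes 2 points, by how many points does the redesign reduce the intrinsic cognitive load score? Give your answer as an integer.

Original: 6 × 1 + 6 × 2 = 6 + 12 = 18.
Redesigned: 5 × 1 + 3 × 2 = 5 + 6 = 11.
Reduction = 18 − 11 = 7.

7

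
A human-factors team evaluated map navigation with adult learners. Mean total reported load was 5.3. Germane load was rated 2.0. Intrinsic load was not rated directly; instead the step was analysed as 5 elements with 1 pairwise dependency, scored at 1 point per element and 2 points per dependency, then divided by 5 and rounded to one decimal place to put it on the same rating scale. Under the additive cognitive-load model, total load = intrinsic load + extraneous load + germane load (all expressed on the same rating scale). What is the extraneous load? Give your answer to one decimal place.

Intrinsic (element-interactivity): (5 × 1 + 1 × 2) / 5 = 7 / 5 = 1.4000 → 1.4.
extraneous load = total − intrinsic − germane
             = 5.3 − 1.4 − 2.0 = 1.9.

1.9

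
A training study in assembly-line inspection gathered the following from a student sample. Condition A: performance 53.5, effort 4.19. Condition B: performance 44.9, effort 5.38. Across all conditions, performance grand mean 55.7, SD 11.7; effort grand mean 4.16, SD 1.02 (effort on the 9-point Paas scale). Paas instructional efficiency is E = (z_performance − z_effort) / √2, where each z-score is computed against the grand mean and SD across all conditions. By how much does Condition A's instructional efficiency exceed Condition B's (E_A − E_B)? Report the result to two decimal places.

1.34

Condition A: z_P = (53.5 − 55.7)/11.7 = -0.1880; z_E = (4.19 − 4.16)/1.02 = 0.0294; E_A = (-0.1880 − 0.0294)/√2 = -0.1537.
Condition B: z_P = (44.9 − 55.7)/11.7 = -0.9231; z_E = (5.38 − 4.16)/1.02 = 1.1961; E_B = (-0.9231 − 1.1961)/√2 = -1.4985.
E_A − E_B = -0.1537 − (-1.4985) = 1.3448 ≈ 1.34.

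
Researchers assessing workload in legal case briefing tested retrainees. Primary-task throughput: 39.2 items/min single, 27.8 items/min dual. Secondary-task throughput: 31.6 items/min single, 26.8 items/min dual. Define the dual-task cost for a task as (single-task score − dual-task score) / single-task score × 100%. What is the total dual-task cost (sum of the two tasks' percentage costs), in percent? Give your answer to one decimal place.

44.3

Primary cost = (39.2 − 27.8) / 39.2 × 100% = 29.0816%.
Secondary cost = (31.6 − 26.8) / 31.6 × 100% = 15.1899%.
Total = 29.0816% + 15.1899% = 44.2715% ≈ 44.3%.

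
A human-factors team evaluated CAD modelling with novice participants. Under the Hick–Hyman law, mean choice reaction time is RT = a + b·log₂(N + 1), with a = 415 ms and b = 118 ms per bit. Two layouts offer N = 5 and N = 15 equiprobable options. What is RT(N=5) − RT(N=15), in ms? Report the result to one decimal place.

RT(5) = 415 + 118·log₂(6) = 415 + 118·2.5850 = 720.0300 ms.
RT(15) = 415 + 118·log₂(16) = 415 + 118·4.0000 = 887.0000 ms.
Difference = 720.0300 − 887.0000 = -166.9700 ≈ -167.0 ms.

-167.0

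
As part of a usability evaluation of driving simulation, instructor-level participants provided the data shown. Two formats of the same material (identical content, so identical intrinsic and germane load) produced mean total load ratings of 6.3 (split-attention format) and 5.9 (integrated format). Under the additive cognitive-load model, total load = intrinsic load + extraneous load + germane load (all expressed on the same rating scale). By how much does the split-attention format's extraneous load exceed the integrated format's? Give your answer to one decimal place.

Intrinsic and germane load are equal across formats, so the difference in total load equals the difference in extraneous load.
Extraneous-load difference = 6.3 − 5.9 = 0.4.

0.4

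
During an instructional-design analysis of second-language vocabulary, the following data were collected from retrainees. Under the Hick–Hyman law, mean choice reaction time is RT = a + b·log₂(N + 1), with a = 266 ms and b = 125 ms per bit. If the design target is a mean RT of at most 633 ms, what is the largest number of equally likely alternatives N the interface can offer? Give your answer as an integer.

Set 266 + 125·log₂(N + 1) ≤ 633.
log₂(N + 1) ≤ (633 − 266) / 125 = 2.9360.
N + 1 ≤ 2^2.9360 = 7.6529.
N ≤ 6.6529, so the largest integer N is 6.

6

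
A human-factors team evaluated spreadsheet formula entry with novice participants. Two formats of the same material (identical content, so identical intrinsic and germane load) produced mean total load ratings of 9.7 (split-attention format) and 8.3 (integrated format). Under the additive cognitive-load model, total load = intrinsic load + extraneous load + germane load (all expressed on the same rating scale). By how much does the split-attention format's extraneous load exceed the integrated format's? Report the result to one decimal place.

Intrinsic and germane load are equal across formats, so the difference in total load equals the difference in extraneous load.
Extraneous-load difference = 9.7 − 8.3 = 1.4.

1.4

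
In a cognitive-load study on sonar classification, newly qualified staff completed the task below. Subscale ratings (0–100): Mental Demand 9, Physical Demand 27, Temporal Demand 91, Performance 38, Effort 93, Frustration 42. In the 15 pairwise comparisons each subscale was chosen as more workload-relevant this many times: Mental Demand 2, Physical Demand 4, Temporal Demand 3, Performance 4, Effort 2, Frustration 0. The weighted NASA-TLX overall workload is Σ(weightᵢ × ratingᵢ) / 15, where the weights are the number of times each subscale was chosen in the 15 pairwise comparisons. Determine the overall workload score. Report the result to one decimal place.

The tallies are the weights (they sum to 15).
Weighted sum = 2·9 + 4·27 + 3·91 + 4·38 + 2·93 + 0·42
            = 18 + 108 + 273 + 152 + 186 + 0 = 737.
Overall workload = 737 / 15 = 49.1333 ≈ 49.1.

49.1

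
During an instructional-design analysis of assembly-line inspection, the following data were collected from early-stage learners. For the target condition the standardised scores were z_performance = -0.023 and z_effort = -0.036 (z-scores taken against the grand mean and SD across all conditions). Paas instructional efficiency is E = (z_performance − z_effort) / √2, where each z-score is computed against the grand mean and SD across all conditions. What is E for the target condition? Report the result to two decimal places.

0.01

z_P − z_E = -0.023 − (-0.036) = 0.0130.
E = 0.0130 / √2 = 0.0130 / 1.41421 = 0.0092 ≈ 0.01.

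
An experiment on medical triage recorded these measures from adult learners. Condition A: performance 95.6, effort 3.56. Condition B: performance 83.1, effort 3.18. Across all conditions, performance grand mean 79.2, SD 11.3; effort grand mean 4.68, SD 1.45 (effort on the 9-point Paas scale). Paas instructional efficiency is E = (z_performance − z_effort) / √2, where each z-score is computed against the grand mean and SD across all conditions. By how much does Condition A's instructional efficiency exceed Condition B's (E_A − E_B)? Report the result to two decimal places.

0.60

Condition A: z_P = (95.6 − 79.2)/11.3 = 1.4513; z_E = (3.56 − 4.68)/1.45 = -0.7724; E_A = (1.4513 − (-0.7724))/√2 = 1.5724.
Condition B: z_P = (83.1 − 79.2)/11.3 = 0.3451; z_E = (3.18 − 4.68)/1.45 = -1.0345; E_B = (0.3451 − (-1.0345))/√2 = 0.9755.
E_A − E_B = 1.5724 − 0.9755 = 0.5969 ≈ 0.60.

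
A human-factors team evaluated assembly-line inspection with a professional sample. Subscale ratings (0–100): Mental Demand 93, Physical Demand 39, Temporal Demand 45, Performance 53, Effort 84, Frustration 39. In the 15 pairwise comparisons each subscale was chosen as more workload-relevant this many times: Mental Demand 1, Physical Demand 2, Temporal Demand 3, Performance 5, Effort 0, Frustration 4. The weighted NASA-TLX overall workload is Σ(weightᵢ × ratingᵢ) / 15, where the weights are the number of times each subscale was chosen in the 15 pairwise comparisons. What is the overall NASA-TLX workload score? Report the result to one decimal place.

The tallies are the weights (they sum to 15).
Weighted sum = 1·93 + 2·39 + 3·45 + 5·53 + 0·84 + 4·39
            = 93 + 78 + 135 + 265 + 0 + 156 = 727.
Overall workload = 727 / 15 = 48.4667 ≈ 48.5.

48.5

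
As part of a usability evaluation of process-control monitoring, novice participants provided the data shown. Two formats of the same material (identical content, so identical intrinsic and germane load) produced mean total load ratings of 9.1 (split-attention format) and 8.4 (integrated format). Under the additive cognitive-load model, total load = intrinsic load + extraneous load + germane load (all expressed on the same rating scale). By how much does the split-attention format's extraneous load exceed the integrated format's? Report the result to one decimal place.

0.7

Intrinsic and germane load are equal across formats, so the difference in total load equals the difference in extraneous load.
Extraneous-load difference = 9.1 − 8.4 = 0.7.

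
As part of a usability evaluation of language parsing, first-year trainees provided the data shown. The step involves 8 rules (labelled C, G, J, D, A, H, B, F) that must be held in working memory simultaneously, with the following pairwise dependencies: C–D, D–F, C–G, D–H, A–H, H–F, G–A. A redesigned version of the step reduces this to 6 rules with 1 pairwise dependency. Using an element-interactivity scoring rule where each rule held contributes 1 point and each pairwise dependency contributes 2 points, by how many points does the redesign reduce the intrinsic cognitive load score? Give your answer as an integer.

Original: 8 × 1 + 7 × 2 = 8 + 14 = 22.
Redesigned: 6 × 1 + 1 × 2 = 6 + 2 = 8.
Reduction = 22 − 8 = 14.

14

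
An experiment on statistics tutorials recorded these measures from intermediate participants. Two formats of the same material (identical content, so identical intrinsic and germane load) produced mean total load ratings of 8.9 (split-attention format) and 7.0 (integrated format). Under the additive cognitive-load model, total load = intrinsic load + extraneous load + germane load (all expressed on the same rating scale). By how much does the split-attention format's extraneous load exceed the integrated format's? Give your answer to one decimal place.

1.9

Intrinsic and germane load are equal across formats, so the difference in total load equals the difference in extraneous load.
Extraneous-load difference = 8.9 − 7.0 = 1.9.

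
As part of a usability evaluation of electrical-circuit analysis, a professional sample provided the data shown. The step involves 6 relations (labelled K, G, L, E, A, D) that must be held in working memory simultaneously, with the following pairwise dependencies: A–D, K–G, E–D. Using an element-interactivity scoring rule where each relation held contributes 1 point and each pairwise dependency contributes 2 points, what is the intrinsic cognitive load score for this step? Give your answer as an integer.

12

Count of relations held simultaneously: 6.
Count of pairwise dependencies listed: 3.
Element contribution: 6 × 1 = 6.
Interaction contribution: 3 × 2 = 6.
Intrinsic load = 6 + 6 = 12.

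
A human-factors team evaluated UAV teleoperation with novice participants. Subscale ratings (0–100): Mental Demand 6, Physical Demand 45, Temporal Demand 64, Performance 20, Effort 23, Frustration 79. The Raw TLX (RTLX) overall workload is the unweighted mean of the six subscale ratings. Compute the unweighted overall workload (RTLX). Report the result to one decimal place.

39.5

Sum of ratings = 6 + 45 + 64 + 20 + 23 + 79 = 237.
RTLX = 237 / 6 = 39.5000 ≈ 39.5.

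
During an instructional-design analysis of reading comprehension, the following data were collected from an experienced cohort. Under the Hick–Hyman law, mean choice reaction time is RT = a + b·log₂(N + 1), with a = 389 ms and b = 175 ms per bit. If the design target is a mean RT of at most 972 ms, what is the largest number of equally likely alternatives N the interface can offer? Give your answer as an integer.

Set 389 + 175·log₂(N + 1) ≤ 972.
log₂(N + 1) ≤ (972 − 389) / 175 = 3.3314.
N + 1 ≤ 2^3.3314 = 10.0659.
N ≤ 9.0659, so the largest integer N is 9.

9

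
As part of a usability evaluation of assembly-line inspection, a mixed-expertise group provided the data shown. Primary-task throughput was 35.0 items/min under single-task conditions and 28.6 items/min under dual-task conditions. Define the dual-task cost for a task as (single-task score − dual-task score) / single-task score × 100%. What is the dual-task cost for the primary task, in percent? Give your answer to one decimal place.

Cost = (35.0 − 28.6) / 35.0 × 100%
     = 6.4000 / 35.0 × 100% = 18.2857%.
≈ 18.3%.

18.3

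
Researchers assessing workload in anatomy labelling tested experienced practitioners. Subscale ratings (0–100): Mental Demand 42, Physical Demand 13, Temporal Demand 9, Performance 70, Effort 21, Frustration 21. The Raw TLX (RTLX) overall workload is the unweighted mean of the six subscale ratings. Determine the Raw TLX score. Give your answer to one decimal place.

Sum of ratings = 42 + 13 + 9 + 70 + 21 + 21 = 176.
RTLX = 176 / 6 = 29.3333 ≈ 29.3.

29.3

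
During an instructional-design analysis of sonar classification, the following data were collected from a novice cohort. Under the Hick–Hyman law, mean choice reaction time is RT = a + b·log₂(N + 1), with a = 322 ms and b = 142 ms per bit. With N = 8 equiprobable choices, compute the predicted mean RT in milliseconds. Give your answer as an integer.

log₂(8 + 1) = log₂(9) = 3.1699.
RT = 322 + 142 × 3.1699 = 322 + 450.1258 = 772.1258 ms.
≈ 772 ms.

772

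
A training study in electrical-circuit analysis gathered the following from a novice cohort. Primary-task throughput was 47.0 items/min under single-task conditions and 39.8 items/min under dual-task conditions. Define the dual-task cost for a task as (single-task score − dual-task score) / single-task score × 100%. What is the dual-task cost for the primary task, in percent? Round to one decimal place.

Cost = (47.0 − 39.8) / 47.0 × 100%
     = 7.2000 / 47.0 × 100% = 15.3191%.
≈ 15.3%.

15.3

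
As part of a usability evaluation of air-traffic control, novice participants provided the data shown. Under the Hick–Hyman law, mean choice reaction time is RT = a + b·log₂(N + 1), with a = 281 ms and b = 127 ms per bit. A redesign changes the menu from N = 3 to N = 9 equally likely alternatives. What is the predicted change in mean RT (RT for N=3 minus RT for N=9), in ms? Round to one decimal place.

RT(3) = 281 + 127·log₂(4) = 281 + 127·2.0000 = 535.0000 ms.
RT(9) = 281 + 127·log₂(10) = 281 + 127·3.3219 = 702.8813 ms.
Difference = 535.0000 − 702.8813 = -167.8813 ≈ -167.9 ms.

-167.9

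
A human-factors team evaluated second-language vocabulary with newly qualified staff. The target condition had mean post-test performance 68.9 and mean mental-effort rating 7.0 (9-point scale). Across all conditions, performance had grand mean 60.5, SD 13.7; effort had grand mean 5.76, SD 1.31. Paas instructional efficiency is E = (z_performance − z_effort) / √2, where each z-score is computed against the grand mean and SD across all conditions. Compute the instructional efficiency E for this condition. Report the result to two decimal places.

z_performance = (68.9 − 60.5) / 13.7 = 8.4000 / 13.7 = 0.6131.
z_effort = (7.0 − 5.76) / 1.31 = 1.2400 / 1.31 = 0.9466.
z_P − z_E = 0.6131 − 0.9466 = -0.3335.
E = -0.3335 / √2 = -0.3335 / 1.41421 = -0.2358 ≈ -0.24.

-0.24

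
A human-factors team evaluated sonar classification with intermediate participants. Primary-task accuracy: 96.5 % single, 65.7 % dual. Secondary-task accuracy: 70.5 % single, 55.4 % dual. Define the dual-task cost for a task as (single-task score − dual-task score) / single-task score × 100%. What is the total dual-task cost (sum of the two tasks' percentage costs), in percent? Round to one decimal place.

53.3

Primary cost = (96.5 − 65.7) / 96.5 × 100% = 31.9171%.
Secondary cost = (70.5 − 55.4) / 70.5 × 100% = 21.4184%.
Total = 31.9171% + 21.4184% = 53.3355% ≈ 53.3%.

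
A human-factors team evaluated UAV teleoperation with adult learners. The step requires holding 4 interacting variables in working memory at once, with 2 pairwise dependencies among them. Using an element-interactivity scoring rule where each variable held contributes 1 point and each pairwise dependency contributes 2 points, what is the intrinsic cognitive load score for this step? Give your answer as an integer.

Element contribution: 4 × 1 = 4.
Interaction contribution: 2 × 2 = 4.
Intrinsic load = 4 + 4 = 8.

8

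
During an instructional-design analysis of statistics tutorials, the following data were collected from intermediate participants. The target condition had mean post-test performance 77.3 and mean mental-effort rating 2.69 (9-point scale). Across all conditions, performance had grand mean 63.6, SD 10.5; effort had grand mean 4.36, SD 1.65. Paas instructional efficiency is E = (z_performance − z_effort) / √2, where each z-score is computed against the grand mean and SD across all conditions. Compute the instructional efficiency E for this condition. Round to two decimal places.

z_performance = (77.3 − 63.6) / 10.5 = 13.7000 / 10.5 = 1.3048.
z_effort = (2.69 − 4.36) / 1.65 = -1.6700 / 1.65 = -1.0121.
z_P − z_E = 1.3048 − (-1.0121) = 2.3169.
E = 2.3169 / √2 = 2.3169 / 1.41421 = 1.6383 ≈ 1.64.

1.64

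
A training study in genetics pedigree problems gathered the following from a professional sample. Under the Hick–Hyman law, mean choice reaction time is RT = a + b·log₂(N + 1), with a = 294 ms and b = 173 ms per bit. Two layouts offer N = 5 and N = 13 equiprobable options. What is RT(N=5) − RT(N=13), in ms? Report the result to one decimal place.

RT(5) = 294 + 173·log₂(6) = 294 + 173·2.5850 = 741.2050 ms.
RT(13) = 294 + 173·log₂(14) = 294 + 173·3.8074 = 952.6802 ms.
Difference = 741.2050 − 952.6802 = -211.4752 ≈ -211.5 ms.

-211.5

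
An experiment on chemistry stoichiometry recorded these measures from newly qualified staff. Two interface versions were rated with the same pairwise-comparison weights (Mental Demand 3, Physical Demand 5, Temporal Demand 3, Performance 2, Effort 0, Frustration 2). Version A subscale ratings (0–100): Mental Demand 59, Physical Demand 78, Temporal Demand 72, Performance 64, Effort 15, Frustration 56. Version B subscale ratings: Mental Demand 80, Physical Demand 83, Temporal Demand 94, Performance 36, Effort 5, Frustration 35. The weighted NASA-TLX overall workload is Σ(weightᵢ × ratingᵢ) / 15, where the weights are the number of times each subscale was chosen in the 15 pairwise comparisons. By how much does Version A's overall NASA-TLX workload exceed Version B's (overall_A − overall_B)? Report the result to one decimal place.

-3.7

Version A weighted sum = 3·59 + 5·78 + 3·72 + 2·64 + 0·15 + 2·56 = 177 + 390 + 216 + 128 + 0 + 112 = 1023; overall_A = 1023/15 = 68.2000.
Version B weighted sum = 3·80 + 5·83 + 3·94 + 2·36 + 0·5 + 2·35 = 240 + 415 + 282 + 72 + 0 + 70 = 1079; overall_B = 1079/15 = 71.9333.
Difference = 68.2000 − 71.9333 = -3.7333 ≈ -3.7.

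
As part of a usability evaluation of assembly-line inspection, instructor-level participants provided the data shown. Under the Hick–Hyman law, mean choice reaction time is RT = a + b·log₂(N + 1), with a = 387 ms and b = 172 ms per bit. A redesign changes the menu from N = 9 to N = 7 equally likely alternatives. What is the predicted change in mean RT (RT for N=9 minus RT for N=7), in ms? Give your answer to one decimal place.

55.4

RT(9) = 387 + 172·log₂(10) = 387 + 172·3.3219 = 958.3668 ms.
RT(7) = 387 + 172·log₂(8) = 387 + 172·3.0000 = 903.0000 ms.
Difference = 958.3668 − 903.0000 = 55.3668 ≈ 55.4 ms.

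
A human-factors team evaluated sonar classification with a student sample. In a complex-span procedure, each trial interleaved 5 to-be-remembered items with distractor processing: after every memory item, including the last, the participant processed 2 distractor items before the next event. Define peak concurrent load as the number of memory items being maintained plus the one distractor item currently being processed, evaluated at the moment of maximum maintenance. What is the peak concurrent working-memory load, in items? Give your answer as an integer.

Maintenance is greatest during the distractor(s) after memory item 5: all 5 memory items are being held.
One distractor item is concurrently being processed.
Peak concurrent load = 5 + 1 = 6 items.

6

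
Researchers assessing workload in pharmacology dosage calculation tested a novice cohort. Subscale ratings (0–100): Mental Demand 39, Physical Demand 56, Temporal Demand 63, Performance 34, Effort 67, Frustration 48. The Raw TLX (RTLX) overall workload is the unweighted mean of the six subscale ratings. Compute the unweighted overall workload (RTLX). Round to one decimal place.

51.2

Sum of ratings = 39 + 56 + 63 + 34 + 67 + 48 = 307.
RTLX = 307 / 6 = 51.1667 ≈ 51.2.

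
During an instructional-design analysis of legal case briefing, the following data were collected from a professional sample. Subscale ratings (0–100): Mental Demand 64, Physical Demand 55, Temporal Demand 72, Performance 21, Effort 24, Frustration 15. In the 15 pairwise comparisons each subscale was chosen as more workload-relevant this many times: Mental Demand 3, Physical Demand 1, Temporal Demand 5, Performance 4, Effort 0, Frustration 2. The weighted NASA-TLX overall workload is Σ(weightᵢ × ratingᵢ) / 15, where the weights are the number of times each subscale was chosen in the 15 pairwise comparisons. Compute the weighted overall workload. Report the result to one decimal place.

The tallies are the weights (they sum to 15).
Weighted sum = 3·64 + 1·55 + 5·72 + 4·21 + 0·24 + 2·15
            = 192 + 55 + 360 + 84 + 0 + 30 = 721.
Overall workload = 721 / 15 = 48.0667 ≈ 48.1.

48.1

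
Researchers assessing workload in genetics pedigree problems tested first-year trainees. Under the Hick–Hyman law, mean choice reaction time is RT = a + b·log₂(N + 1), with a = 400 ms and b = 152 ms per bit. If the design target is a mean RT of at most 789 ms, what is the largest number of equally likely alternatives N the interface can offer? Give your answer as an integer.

4

Set 400 + 152·log₂(N + 1) ≤ 789.
log₂(N + 1) ≤ (789 − 400) / 152 = 2.5592.
N + 1 ≤ 2^2.5592 = 5.8938.
N ≤ 4.8938, so the largest integer N is 4.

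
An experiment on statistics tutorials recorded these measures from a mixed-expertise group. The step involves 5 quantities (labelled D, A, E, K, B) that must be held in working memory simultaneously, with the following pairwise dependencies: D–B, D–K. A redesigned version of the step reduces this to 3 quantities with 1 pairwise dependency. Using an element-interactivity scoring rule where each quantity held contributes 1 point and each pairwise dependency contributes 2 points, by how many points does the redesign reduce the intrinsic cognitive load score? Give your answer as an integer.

Original: 5 × 1 + 2 × 2 = 5 + 4 = 9.
Redesigned: 3 × 1 + 1 × 2 = 3 + 2 = 5.
Reduction = 9 − 5 = 4.

4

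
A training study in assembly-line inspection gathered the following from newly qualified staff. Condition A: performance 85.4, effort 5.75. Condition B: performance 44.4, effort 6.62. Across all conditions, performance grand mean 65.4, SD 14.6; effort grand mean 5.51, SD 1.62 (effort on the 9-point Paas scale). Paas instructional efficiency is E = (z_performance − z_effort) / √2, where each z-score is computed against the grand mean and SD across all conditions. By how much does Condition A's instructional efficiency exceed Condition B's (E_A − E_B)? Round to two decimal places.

Condition A: z_P = (85.4 − 65.4)/14.6 = 1.3699; z_E = (5.75 − 5.51)/1.62 = 0.1481; E_A = (1.3699 − 0.1481)/√2 = 0.8639.
Condition B: z_P = (44.4 − 65.4)/14.6 = -1.4384; z_E = (6.62 − 5.51)/1.62 = 0.6852; E_B = (-1.4384 − 0.6852)/√2 = -1.5016.
E_A − E_B = 0.8639 − (-1.5016) = 2.3655 ≈ 2.37.

2.37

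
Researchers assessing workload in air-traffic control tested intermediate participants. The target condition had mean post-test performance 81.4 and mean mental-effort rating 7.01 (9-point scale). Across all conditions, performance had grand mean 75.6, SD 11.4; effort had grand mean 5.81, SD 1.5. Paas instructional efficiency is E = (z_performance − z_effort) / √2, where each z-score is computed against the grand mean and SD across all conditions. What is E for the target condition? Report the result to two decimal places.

z_performance = (81.4 − 75.6) / 11.4 = 5.8000 / 11.4 = 0.5088.
z_effort = (7.01 − 5.81) / 1.5 = 1.2000 / 1.5 = 0.8000.
z_P − z_E = 0.5088 − 0.8000 = -0.2912.
E = -0.2912 / √2 = -0.2912 / 1.41421 = -0.2059 ≈ -0.21.

-0.21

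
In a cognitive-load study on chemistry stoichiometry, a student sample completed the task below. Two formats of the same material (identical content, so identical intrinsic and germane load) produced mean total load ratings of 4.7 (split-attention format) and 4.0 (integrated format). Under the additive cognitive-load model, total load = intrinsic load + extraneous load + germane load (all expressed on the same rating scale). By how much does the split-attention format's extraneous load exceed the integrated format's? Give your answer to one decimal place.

Intrinsic and germane load are equal across formats, so the difference in total load equals the difference in extraneous load.
Extraneous-load difference = 4.7 − 4.0 = 0.7.

0.7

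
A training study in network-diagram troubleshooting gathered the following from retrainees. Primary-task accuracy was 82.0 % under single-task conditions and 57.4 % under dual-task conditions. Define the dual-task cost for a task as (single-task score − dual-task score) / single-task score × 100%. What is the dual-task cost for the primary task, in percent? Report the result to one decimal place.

Cost = (82.0 − 57.4) / 82.0 × 100%
     = 24.6000 / 82.0 × 100% = 30.0000%.
≈ 30.0%.

30.0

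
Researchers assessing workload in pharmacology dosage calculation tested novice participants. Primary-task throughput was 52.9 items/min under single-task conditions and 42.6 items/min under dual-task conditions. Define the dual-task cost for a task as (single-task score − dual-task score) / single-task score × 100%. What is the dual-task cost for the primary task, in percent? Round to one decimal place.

19.5

Cost = (52.9 − 42.6) / 52.9 × 100%
     = 10.3000 / 52.9 × 100% = 19.4707%.
≈ 19.5%.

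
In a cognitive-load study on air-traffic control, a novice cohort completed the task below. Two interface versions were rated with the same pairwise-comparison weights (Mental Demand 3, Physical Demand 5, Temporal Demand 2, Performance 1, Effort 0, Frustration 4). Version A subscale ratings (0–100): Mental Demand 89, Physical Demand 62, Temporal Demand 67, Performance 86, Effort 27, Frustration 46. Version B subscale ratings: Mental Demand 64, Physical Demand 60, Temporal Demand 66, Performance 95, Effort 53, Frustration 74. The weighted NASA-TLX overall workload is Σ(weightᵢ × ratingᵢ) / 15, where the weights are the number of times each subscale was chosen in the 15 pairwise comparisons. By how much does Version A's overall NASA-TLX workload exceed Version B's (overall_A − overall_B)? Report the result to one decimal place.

-2.3

Version A weighted sum = 3·89 + 5·62 + 2·67 + 1·86 + 0·27 + 4·46 = 267 + 310 + 134 + 86 + 0 + 184 = 981; overall_A = 981/15 = 65.4000.
Version B weighted sum = 3·64 + 5·60 + 2·66 + 1·95 + 0·53 + 4·74 = 192 + 300 + 132 + 95 + 0 + 296 = 1015; overall_B = 1015/15 = 67.6667.
Difference = 65.4000 − 67.6667 = -2.2667 ≈ -2.3.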